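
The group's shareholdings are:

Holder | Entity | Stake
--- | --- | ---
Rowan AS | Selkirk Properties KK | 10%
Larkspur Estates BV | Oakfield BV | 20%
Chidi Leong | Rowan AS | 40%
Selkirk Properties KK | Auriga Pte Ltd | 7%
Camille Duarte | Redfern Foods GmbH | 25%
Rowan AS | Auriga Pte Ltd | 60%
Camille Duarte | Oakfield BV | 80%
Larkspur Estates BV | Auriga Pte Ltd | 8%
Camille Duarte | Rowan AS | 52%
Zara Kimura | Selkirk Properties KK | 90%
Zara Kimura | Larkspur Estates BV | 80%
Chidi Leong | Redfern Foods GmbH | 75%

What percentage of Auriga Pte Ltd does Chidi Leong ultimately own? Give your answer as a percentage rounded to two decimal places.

Chidi reaches Auriga along 2 paths.
Via Rowan → Selkirk: 40% × 10% × 7% = 0.28%.
Via Rowan: 40% × 60% = 24%.
Total: 0.28% + 24% = 24.28%.

24.28%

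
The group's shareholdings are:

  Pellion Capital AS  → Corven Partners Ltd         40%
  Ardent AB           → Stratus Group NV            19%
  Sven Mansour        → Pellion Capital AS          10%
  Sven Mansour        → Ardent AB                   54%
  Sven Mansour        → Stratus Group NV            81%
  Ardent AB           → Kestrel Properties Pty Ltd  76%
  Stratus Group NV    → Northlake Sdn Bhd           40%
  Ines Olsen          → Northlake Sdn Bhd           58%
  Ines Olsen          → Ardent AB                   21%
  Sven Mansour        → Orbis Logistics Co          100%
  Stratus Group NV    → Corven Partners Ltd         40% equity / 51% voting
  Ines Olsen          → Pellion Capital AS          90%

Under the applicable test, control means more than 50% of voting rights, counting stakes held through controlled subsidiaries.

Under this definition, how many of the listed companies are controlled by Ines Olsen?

Ines holds 90% of Pellion, so Ines controls Pellion.
Ines holds 58% of Northlake, so Ines controls Northlake.
No other company's threshold is met.
Ines controls 2 companies.

2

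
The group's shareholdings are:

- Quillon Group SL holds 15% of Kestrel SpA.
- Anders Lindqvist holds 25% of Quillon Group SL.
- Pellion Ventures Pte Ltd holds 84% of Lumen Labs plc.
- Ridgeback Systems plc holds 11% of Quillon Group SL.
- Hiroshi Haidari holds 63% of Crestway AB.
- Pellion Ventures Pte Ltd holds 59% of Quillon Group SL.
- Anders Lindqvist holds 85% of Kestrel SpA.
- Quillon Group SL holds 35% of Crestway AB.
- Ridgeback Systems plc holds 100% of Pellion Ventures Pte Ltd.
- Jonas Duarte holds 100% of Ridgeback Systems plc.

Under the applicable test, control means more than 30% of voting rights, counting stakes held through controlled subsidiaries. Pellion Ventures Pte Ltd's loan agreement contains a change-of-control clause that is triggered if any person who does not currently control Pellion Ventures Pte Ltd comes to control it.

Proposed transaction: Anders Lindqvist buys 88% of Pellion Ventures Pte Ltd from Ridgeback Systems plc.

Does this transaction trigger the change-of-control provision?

The purchase adds only to Anders's holdings (Ridgeback's stake shrinks), so Anders is the only person who could newly come to control Pellion.
Anders holds 85% of Kestrel, so Anders controls Kestrel.
Neither Anders nor any entity Anders controls holds any voting interest in Pellion.
So before the transaction, Anders does not control Pellion.
After the purchase, Anders holds 88% of Pellion directly, and Ridgeback's stake falls to 12%.
Anders holds 88% of Pellion, so Anders controls Pellion.
Anders did not control Pellion before and does after, so the clause is triggered.

Yes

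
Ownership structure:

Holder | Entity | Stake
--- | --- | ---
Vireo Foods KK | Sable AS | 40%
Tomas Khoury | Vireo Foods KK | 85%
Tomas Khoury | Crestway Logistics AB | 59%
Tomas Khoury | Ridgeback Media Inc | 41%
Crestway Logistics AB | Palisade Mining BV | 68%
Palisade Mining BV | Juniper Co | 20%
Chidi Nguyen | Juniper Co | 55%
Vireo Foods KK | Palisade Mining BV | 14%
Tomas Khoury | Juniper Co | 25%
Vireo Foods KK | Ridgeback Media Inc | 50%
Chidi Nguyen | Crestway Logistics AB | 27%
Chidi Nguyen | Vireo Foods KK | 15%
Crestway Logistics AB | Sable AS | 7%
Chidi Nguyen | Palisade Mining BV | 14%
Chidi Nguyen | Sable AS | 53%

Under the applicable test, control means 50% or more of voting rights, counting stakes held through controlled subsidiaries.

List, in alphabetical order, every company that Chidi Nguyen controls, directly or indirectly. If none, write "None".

Chidi holds 53% of Sable, so Chidi controls Sable.
Chidi holds 55% of Juniper, so Chidi controls Juniper.
No other company's threshold is met.

Juniper Co, Sable AS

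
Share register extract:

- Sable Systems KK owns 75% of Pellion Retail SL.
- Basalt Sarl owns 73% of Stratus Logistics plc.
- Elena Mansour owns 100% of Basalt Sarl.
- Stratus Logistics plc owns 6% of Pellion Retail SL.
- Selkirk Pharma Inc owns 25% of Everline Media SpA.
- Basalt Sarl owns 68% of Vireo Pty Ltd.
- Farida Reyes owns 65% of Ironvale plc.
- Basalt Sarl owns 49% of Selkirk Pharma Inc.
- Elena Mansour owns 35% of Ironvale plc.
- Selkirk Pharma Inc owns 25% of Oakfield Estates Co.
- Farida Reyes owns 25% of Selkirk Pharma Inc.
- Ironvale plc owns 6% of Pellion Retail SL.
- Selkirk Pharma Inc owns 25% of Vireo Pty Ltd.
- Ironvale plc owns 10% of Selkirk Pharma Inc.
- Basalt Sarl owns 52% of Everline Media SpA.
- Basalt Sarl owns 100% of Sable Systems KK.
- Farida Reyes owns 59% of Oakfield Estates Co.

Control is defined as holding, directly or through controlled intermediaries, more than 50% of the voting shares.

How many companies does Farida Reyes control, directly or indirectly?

Farida holds 65% of Ironvale, so Farida controls Ironvale.
Farida holds 59% of Oakfield, so Farida controls Oakfield.
No other company's threshold is met.
Farida controls 2 companies.

2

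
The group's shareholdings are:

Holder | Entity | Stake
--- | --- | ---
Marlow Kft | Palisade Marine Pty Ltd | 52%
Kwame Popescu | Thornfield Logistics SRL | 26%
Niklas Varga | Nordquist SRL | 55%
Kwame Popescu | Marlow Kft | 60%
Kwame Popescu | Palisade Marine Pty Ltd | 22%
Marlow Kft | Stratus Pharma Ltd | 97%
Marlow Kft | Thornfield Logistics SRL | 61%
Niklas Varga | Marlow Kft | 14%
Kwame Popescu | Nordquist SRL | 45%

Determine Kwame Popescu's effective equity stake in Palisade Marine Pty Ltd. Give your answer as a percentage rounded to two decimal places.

Kwame reaches Palisade along 2 paths.
Direct stake: 22% = 22%.
Via Marlow: 60% × 52% = 31.2%.
Total: 22% + 31.2% = 53.2%.
Rounded: 53.20%.

53.20%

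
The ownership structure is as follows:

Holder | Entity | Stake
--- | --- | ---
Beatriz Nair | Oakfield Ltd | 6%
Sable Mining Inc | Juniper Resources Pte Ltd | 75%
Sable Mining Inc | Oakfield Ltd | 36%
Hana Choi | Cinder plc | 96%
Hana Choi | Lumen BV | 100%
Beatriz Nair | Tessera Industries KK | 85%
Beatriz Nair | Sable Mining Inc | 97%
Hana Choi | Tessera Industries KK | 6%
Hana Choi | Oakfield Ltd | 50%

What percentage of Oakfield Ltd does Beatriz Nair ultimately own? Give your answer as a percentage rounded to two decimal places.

40.92%

Beatriz reaches Oakfield along 2 paths.
Direct stake: 6% = 6%.
Via Sable: 97% × 36% = 34.92%.
Total: 6% + 34.92% = 40.92%.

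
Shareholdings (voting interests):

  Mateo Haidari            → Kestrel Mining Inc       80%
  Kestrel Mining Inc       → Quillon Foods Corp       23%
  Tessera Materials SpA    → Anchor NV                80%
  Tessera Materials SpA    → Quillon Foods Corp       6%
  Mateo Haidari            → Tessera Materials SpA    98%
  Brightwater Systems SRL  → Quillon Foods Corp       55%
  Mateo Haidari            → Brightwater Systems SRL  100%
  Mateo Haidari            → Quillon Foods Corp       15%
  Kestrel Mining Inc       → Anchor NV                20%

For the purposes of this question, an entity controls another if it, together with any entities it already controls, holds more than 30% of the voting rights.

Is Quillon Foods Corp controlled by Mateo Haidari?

Mateo holds 100% of Brightwater, so Mateo controls Brightwater.
Mateo holds 80% of Kestrel, so Mateo controls Kestrel.
Mateo holds 98% of Tessera, so Mateo controls Tessera.
Kestrel and Brightwater and Mateo and Tessera together hold 23% + 55% + 15% + 6% = 99% of Quillon, so Mateo controls Quillon.

Yes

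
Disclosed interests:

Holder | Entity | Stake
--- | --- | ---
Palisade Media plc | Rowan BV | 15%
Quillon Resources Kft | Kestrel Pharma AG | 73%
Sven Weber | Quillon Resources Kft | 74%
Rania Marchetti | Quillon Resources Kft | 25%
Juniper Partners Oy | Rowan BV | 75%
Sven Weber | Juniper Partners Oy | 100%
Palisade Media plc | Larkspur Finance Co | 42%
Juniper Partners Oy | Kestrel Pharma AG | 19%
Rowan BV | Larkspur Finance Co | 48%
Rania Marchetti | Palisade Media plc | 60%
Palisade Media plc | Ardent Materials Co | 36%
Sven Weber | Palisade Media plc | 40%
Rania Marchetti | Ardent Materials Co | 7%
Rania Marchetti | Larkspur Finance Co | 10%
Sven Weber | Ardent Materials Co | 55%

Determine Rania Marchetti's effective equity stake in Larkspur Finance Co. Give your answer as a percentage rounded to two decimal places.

39.52%

Rania reaches Larkspur along 3 paths.
Via Palisade → Rowan: 60% × 15% × 48% = 4.32%.
Via Palisade: 60% × 42% = 25.2%.
Direct stake: 10% = 10%.
Total: 4.32% + 25.2% + 10% = 39.52%.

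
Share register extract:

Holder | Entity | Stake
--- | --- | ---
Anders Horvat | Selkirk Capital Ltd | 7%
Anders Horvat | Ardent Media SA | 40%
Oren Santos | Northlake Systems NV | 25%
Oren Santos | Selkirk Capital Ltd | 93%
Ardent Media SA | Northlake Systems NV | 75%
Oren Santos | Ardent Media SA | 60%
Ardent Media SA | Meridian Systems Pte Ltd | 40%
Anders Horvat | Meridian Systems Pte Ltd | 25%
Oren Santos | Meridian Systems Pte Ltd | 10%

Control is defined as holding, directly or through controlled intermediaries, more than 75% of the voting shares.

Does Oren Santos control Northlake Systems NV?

No

Oren holds 93% of Selkirk, so Oren controls Selkirk.
In Northlake, Oren's side holds only 25%, not > 75%.
So Oren does not control Northlake.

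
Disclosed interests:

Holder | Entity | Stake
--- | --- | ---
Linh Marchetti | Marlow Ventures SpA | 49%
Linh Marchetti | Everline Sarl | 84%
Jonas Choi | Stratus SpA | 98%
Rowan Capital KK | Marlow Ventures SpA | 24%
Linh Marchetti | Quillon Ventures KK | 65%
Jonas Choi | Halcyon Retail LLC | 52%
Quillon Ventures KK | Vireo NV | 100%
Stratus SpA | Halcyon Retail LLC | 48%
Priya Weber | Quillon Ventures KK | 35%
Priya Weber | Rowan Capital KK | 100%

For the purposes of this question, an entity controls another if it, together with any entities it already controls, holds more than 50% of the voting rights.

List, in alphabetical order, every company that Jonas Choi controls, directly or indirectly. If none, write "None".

Jonas holds 98% of Stratus, so Jonas controls Stratus.
Stratus and Jonas together hold 48% + 52% = 100% of Halcyon, so Jonas controls Halcyon.
No other company's threshold is met.

Halcyon Retail LLC, Stratus SpA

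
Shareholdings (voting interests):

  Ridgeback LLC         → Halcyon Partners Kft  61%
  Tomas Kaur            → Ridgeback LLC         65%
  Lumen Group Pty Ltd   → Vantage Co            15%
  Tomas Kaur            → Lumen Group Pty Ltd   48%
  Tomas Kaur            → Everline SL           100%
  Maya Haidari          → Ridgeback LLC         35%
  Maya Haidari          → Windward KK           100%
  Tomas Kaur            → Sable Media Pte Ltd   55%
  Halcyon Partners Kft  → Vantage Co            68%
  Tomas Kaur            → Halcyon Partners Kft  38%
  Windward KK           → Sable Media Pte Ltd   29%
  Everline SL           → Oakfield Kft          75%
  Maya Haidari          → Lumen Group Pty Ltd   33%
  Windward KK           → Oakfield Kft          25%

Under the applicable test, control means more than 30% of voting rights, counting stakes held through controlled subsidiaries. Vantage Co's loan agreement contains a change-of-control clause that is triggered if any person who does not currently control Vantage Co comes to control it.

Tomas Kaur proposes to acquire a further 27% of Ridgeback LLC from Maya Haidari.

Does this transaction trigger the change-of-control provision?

The purchase adds only to Tomas's holdings (Maya's stake shrinks), so Tomas is the only person who could newly come to control Vantage.
Tomas holds 65% of Ridgeback, so Tomas controls Ridgeback.
Ridgeback and Tomas together hold 61% + 38% = 99% of Halcyon, so Tomas controls Halcyon.
Tomas holds 48% of Lumen, so Tomas controls Lumen.
Lumen and Halcyon together hold 15% + 68% = 83% of Vantage, so Tomas controls Vantage.
So Tomas already controls Vantage before the transaction.
After the purchase, Tomas's direct stake in Ridgeback rises to 65% + 27% = 92%, and Maya's stake falls to 8%.
Tomas controlled Vantage already, so this is not a new person acquiring control; every other person's position is unchanged or reduced.
No new person acquires control, so the clause is not triggered.

No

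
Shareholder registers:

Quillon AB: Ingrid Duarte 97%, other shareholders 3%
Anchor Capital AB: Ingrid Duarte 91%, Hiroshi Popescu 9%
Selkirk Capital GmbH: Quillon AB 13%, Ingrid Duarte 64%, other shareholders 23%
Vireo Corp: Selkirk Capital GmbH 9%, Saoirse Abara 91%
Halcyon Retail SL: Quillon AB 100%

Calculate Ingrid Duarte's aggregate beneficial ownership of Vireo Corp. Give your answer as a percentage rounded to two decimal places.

6.89%

Ingrid reaches Vireo along 2 paths.
Via Quillon → Selkirk: 97% × 13% × 9% = 1.1349%.
Via Selkirk: 64% × 9% = 5.76%.
Total: 1.1349% + 5.76% = 6.8949%.
Rounded: 6.89%.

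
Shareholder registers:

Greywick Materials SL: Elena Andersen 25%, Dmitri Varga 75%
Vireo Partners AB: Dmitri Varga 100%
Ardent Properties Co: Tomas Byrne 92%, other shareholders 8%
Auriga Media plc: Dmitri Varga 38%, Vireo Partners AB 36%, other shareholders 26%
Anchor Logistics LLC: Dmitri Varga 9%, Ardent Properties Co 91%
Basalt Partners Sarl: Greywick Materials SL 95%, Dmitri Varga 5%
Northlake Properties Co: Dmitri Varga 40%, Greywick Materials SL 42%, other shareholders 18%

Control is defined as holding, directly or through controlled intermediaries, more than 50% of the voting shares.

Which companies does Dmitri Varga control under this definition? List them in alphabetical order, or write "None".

Auriga Media plc, Basalt Partners Sarl, Greywick Materials SL, Northlake Properties Co, Vireo Partners AB

Dmitri holds 75% of Greywick, so Dmitri controls Greywick.
Dmitri holds 100% of Vireo, so Dmitri controls Vireo.
Dmitri and Vireo together hold 38% + 36% = 74% of Auriga, so Dmitri controls Auriga.
Greywick and Dmitri together hold 95% + 5% = 100% of Basalt, so Dmitri controls Basalt.
Dmitri and Greywick together hold 40% + 42% = 82% of Northlake, so Dmitri controls Northlake.
No other company's threshold is met.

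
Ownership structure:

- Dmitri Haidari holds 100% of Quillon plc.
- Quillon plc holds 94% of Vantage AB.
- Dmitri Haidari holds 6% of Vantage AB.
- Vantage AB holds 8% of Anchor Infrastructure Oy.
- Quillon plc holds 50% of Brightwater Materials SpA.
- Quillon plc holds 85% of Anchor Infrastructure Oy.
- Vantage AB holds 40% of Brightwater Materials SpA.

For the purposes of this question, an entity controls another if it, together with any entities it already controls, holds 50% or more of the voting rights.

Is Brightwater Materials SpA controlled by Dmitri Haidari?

Yes

Dmitri holds 100% of Quillon, so Dmitri controls Quillon.
Quillon and Dmitri together hold 94% + 6% = 100% of Vantage, so Dmitri controls Vantage.
Quillon and Vantage together hold 50% + 40% = 90% of Brightwater, so Dmitri controls Brightwater.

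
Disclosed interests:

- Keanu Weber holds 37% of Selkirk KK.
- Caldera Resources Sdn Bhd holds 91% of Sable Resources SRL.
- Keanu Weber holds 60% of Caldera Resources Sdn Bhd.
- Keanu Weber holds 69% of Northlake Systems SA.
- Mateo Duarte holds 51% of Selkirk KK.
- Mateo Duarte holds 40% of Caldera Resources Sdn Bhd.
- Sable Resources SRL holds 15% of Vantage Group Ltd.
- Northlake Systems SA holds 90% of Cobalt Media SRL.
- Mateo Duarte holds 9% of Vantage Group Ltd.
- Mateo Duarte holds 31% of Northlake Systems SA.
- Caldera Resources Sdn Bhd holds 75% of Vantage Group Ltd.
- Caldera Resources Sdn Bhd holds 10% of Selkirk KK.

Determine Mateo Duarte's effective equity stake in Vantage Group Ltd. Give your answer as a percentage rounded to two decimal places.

44.46%

Mateo reaches Vantage along 3 paths.
Via Caldera: 40% × 75% = 30%.
Via Caldera → Sable: 40% × 91% × 15% = 5.46%.
Direct stake: 9% = 9%.
Total: 30% + 5.46% + 9% = 44.46%.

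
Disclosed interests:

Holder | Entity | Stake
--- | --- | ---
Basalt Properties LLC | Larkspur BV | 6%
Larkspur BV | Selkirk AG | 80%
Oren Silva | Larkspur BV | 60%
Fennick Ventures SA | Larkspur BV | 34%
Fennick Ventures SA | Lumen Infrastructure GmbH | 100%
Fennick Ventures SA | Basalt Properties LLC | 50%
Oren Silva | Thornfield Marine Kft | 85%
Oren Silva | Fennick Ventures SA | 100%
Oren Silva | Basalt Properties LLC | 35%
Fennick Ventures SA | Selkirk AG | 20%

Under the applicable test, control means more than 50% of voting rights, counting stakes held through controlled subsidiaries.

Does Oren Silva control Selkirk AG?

Yes

Oren holds 100% of Fennick, so Oren controls Fennick.
Fennick and Oren together hold 50% + 35% = 85% of Basalt, so Oren controls Basalt.
Basalt and Oren and Fennick together hold 6% + 60% + 34% = 100% of Larkspur, so Oren controls Larkspur.
Fennick and Larkspur together hold 20% + 80% = 100% of Selkirk, so Oren controls Selkirk.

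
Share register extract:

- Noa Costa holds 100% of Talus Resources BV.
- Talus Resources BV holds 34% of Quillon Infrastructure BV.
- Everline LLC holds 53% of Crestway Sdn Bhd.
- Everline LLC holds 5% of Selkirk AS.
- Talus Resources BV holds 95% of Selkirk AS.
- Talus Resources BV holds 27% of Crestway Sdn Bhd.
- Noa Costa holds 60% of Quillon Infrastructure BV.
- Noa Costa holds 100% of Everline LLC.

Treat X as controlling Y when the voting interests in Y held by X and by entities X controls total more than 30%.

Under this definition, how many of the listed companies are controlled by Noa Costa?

5

Noa holds 100% of Everline, so Noa controls Everline.
Noa holds 100% of Talus, so Noa controls Talus.
Talus and Everline together hold 95% + 5% = 100% of Selkirk, so Noa controls Selkirk.
Talus and Everline together hold 27% + 53% = 80% of Crestway, so Noa controls Crestway.
Noa and Talus together hold 60% + 34% = 94% of Quillon, so Noa controls Quillon.
Noa controls 5 companies.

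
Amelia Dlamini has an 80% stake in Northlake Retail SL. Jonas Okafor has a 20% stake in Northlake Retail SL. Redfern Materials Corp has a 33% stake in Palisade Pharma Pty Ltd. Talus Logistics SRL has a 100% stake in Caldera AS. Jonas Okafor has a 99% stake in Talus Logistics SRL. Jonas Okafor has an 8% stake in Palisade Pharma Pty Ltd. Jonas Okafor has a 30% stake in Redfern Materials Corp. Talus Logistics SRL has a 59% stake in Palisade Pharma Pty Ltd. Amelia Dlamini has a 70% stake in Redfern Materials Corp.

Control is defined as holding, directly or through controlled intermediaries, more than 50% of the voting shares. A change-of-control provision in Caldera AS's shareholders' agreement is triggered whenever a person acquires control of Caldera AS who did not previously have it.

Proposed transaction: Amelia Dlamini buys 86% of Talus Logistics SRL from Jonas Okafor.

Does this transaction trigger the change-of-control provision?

The purchase adds only to Amelia's holdings (Jonas's stake shrinks), so Amelia is the only person who could newly come to control Caldera.
Amelia holds 80% of Northlake, so Amelia controls Northlake.
Amelia holds 70% of Redfern, so Amelia controls Redfern.
Neither Amelia nor any entity Amelia controls holds any voting interest in Caldera.
So before the transaction, Amelia does not control Caldera.
After the purchase, Amelia holds 86% of Talus directly, and Jonas's stake falls to 13%.
Amelia holds 86% of Talus, so Amelia controls Talus.
Talus holds 100% of Caldera, so Amelia controls Caldera.
Amelia did not control Caldera before and does after, so the clause is triggered.

Yes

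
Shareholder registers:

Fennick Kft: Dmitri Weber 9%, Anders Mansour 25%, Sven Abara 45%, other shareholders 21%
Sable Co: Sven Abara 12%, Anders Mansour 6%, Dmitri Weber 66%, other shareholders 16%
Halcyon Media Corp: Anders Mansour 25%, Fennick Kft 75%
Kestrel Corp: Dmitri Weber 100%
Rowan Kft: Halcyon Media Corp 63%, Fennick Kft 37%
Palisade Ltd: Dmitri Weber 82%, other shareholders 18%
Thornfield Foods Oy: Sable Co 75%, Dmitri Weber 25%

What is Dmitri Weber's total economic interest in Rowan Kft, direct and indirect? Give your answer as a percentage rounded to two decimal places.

7.58%

Dmitri reaches Rowan along 2 paths.
Via Fennick → Halcyon: 9% × 75% × 63% = 4.2525%.
Via Fennick: 9% × 37% = 3.33%.
Total: 4.2525% + 3.33% = 7.5825%.
Rounded: 7.58%.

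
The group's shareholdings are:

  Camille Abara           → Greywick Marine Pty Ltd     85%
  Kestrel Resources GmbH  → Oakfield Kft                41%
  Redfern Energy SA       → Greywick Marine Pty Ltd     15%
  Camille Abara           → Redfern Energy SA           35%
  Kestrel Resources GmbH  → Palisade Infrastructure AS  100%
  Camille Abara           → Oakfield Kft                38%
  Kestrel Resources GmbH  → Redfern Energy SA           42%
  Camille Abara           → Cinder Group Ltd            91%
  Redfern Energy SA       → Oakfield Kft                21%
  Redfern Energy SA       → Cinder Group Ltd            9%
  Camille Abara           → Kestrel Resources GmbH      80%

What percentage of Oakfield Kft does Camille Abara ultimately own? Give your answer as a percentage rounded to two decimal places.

85.21%

Camille reaches Oakfield along 4 paths.
Via Kestrel → Redfern: 80% × 42% × 21% = 7.056%.
Via Redfern: 35% × 21% = 7.35%.
Direct stake: 38% = 38%.
Via Kestrel: 80% × 41% = 32.8%.
Total: 7.056% + 7.35% + 38% + 32.8% = 85.206%.
Rounded: 85.21%.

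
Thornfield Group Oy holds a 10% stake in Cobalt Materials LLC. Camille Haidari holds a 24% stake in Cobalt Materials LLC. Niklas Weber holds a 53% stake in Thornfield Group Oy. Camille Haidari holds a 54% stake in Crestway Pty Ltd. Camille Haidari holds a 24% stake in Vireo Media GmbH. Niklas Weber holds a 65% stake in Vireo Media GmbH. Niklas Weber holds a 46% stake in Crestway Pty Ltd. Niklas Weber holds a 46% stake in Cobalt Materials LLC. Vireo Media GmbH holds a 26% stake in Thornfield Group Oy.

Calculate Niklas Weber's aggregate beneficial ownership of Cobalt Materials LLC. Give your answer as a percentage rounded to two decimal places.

Niklas reaches Cobalt along 3 paths.
Direct stake: 46% = 46%.
Via Thornfield: 53% × 10% = 5.3%.
Via Vireo → Thornfield: 65% × 26% × 10% = 1.69%.
Total: 46% + 5.3% + 1.69% = 52.99%.

52.99%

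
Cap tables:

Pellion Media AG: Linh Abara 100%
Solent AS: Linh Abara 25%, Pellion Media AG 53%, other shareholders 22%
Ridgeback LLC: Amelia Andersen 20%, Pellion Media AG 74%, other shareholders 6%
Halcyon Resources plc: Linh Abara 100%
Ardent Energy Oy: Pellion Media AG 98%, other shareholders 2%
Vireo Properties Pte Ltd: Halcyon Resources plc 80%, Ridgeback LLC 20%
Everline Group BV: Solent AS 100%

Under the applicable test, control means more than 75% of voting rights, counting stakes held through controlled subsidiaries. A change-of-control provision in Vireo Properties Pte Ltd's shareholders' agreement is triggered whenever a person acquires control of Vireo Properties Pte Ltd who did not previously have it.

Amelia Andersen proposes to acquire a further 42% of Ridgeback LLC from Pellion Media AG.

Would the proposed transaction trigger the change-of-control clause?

The purchase adds only to Amelia's holdings (Pellion's stake shrinks), so Amelia is the only person who could newly come to control Vireo.
Amelia's largest direct stake is 20% in Ridgeback, which does not meet the threshold, so Amelia controls no company.
Neither Amelia nor any entity Amelia controls holds any voting interest in Vireo.
So before the transaction, Amelia does not control Vireo.
After the purchase, Amelia's direct stake in Ridgeback rises to 20% + 42% = 62%, and Pellion's stake falls to 32%.
Amelia's side now holds 62% of Ridgeback, not > 75%, so Amelia still does not control Ridgeback.
After the transaction, neither Amelia nor any entity Amelia controls holds a voting interest in Vireo, so Amelia still does not control it.
No new person acquires control, so the clause is not triggered.

No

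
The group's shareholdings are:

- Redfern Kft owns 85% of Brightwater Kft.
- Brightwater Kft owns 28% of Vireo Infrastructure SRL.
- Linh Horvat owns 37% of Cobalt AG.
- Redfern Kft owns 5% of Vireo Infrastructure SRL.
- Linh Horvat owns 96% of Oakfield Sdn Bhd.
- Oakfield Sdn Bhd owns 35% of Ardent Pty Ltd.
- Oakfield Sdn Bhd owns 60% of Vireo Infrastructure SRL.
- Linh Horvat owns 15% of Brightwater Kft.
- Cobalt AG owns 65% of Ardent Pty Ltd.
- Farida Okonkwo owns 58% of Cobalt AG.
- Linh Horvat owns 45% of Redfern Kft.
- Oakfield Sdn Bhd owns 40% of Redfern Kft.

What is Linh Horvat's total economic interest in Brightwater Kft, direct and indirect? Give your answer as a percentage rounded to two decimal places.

85.89%

Linh reaches Brightwater along 3 paths.
Via Oakfield → Redfern: 96% × 40% × 85% = 32.64%.
Via Redfern: 45% × 85% = 38.25%.
Direct stake: 15% = 15%.
Total: 32.64% + 38.25% + 15% = 85.89%.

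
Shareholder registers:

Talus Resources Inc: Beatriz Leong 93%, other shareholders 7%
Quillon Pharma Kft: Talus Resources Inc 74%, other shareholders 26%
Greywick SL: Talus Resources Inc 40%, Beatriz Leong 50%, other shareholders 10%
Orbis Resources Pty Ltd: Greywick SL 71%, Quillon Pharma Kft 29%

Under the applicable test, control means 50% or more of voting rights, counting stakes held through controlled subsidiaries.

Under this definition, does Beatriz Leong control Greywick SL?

Yes

Beatriz holds 93% of Talus, so Beatriz controls Talus.
Talus and Beatriz together hold 40% + 50% = 90% of Greywick, so Beatriz controls Greywick.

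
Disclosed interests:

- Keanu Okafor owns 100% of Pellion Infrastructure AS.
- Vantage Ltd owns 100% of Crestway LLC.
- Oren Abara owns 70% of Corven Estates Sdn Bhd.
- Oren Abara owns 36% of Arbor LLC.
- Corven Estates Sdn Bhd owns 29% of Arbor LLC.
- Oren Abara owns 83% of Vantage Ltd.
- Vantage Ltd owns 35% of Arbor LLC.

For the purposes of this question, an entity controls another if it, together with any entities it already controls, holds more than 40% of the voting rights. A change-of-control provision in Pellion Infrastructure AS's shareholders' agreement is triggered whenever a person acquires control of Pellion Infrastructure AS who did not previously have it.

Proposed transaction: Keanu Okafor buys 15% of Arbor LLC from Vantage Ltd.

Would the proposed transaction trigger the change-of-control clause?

The purchase adds only to Keanu's holdings (Vantage's stake shrinks), so Keanu is the only person who could newly come to control Pellion.
Keanu holds 100% of Pellion, so Keanu controls Pellion.
So Keanu already controls Pellion before the transaction.
After the purchase, Keanu holds 15% of Arbor directly, and Vantage's stake falls to 20%.
Keanu controlled Pellion already, so this is not a new person acquiring control; every other person's position is unchanged or reduced.
No new person acquires control, so the clause is not triggered.

No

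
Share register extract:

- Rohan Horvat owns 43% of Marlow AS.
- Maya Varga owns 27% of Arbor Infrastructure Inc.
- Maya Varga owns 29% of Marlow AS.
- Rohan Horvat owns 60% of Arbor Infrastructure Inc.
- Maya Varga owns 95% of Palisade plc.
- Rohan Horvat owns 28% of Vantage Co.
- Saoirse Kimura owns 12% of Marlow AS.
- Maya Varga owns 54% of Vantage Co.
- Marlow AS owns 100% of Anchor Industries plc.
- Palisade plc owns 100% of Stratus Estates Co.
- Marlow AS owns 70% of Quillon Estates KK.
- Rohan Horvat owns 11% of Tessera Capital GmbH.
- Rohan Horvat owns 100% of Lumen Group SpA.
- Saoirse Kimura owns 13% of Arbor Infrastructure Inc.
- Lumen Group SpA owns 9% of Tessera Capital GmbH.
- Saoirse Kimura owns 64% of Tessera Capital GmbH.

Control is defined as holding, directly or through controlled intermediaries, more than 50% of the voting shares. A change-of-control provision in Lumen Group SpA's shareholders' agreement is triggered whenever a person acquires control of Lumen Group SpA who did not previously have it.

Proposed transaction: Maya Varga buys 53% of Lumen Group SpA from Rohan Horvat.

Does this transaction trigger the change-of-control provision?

The purchase adds only to Maya's holdings (Rohan's stake shrinks), so Maya is the only person who could newly come to control Lumen.
Maya holds 54% of Vantage, so Maya controls Vantage.
Maya holds 95% of Palisade, so Maya controls Palisade.
Palisade holds 100% of Stratus, so Maya controls Stratus.
Neither Maya nor any entity Maya controls holds any voting interest in Lumen.
So before the transaction, Maya does not control Lumen.
After the purchase, Maya holds 53% of Lumen directly, and Rohan's stake falls to 47%.
Maya holds 53% of Lumen, so Maya controls Lumen.
Maya did not control Lumen before and does after, so the clause is triggered.

Yes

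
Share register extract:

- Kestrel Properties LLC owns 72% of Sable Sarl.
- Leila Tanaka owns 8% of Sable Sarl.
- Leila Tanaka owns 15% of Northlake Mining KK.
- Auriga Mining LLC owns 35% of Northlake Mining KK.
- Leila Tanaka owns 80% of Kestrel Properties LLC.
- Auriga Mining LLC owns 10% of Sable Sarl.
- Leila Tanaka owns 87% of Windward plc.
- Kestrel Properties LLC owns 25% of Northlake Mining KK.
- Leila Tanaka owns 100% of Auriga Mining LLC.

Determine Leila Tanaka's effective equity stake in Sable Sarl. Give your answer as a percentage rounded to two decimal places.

75.60%

Leila reaches Sable along 3 paths.
Via Kestrel: 80% × 72% = 57.6%.
Via Auriga: 100% × 10% = 10%.
Direct stake: 8% = 8%.
Total: 57.6% + 10% + 8% = 75.6%.
Rounded: 75.60%.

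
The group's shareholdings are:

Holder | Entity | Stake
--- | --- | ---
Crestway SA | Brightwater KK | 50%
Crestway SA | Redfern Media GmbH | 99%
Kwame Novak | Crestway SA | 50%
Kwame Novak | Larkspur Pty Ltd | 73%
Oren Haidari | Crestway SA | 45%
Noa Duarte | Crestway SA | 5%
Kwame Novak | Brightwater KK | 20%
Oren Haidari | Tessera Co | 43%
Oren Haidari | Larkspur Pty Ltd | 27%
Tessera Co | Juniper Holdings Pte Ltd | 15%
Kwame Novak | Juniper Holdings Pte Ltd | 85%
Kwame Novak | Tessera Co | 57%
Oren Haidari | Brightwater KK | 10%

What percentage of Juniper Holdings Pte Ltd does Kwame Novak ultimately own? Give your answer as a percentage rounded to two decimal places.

93.55%

Kwame reaches Juniper along 2 paths.
Direct stake: 85% = 85%.
Via Tessera: 57% × 15% = 8.55%.
Total: 85% + 8.55% = 93.55%.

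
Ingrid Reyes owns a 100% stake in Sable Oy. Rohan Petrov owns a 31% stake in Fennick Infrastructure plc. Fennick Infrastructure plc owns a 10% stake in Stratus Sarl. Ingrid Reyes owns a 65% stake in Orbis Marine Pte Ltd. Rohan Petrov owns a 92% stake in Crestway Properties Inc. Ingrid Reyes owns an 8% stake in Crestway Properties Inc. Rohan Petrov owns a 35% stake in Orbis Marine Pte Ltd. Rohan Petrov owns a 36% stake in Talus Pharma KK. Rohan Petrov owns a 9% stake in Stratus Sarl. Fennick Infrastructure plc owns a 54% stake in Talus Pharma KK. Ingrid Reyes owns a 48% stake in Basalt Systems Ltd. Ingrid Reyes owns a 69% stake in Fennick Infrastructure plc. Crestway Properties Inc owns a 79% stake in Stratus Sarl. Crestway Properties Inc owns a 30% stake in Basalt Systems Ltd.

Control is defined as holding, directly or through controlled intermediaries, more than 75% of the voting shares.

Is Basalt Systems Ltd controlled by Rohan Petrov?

No

Rohan holds 92% of Crestway, so Rohan controls Crestway.
Rohan and Crestway together hold 9% + 79% = 88% of Stratus, so Rohan controls Stratus.
In Basalt, Rohan's side holds only 30%, not > 75%.
So Rohan does not control Basalt.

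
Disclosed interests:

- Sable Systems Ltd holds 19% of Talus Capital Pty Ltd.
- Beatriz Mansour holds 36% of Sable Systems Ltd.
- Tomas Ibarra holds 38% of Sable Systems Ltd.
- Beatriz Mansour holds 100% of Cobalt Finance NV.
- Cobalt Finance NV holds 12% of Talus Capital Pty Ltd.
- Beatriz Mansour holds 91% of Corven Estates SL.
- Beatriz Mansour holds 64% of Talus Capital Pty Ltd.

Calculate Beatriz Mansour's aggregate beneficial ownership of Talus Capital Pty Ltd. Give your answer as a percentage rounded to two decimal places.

Beatriz reaches Talus along 3 paths.
Via Sable: 36% × 19% = 6.84%.
Direct stake: 64% = 64%.
Via Cobalt: 100% × 12% = 12%.
Total: 6.84% + 64% + 12% = 82.84%.

82.84%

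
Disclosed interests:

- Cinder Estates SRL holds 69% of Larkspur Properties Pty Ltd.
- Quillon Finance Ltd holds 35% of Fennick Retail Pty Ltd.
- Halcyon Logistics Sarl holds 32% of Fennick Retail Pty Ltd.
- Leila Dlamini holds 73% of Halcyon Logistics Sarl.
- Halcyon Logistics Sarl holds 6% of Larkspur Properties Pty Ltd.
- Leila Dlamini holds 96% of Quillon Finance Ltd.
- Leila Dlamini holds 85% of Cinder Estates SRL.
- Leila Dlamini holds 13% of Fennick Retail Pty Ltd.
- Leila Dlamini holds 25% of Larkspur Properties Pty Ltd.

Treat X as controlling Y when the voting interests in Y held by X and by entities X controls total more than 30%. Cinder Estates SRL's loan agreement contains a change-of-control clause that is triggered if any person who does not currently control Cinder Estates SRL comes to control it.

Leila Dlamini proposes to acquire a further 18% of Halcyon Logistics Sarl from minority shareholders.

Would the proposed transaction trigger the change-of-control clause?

No

The purchase changes only Leila's holdings, so Leila is the only person who could newly come to control Cinder.
Leila holds 85% of Cinder, so Leila controls Cinder.
So Leila already controls Cinder before the transaction.
After the purchase, Leila's direct stake in Halcyon rises to 73% + 18% = 91%.
Leila controlled Cinder already, so this is not a new person acquiring control; every other person's position is unchanged or reduced.
No new person acquires control, so the clause is not triggered.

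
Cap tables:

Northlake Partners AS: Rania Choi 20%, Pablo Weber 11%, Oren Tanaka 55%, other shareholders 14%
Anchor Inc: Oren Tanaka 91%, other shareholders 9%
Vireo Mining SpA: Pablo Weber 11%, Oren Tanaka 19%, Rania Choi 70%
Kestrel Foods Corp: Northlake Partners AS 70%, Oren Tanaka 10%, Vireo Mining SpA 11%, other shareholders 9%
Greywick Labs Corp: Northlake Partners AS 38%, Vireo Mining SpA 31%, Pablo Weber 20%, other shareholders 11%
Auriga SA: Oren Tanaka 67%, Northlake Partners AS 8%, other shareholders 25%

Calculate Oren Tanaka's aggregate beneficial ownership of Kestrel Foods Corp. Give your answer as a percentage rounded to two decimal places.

50.59%

Oren reaches Kestrel along 3 paths.
Via Northlake: 55% × 70% = 38.5%.
Direct stake: 10% = 10%.
Via Vireo: 19% × 11% = 2.09%.
Total: 38.5% + 10% + 2.09% = 50.59%.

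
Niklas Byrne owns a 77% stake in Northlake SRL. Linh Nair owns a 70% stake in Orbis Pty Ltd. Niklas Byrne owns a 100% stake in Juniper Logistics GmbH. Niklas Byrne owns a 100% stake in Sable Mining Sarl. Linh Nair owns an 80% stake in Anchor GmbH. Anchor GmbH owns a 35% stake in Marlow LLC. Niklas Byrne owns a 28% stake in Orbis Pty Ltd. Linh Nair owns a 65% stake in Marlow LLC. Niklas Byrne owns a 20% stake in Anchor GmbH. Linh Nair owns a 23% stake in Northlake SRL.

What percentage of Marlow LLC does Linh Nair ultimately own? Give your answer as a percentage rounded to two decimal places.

Linh reaches Marlow along 2 paths.
Via Anchor: 80% × 35% = 28%.
Direct stake: 65% = 65%.
Total: 28% + 65% = 93%.
Rounded: 93.00%.

93.00%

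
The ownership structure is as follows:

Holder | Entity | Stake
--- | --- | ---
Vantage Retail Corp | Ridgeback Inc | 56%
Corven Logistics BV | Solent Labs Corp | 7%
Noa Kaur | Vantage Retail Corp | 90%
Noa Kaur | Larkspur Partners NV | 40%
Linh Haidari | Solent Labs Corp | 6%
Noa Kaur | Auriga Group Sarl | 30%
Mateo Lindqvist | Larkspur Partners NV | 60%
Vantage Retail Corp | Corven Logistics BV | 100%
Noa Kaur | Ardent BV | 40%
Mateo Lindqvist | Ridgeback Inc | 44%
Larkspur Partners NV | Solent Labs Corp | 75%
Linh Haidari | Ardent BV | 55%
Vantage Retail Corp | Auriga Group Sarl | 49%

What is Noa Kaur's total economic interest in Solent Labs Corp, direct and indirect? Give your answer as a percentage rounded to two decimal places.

Noa reaches Solent along 2 paths.
Via Vantage → Corven: 90% × 100% × 7% = 6.3%.
Via Larkspur: 40% × 75% = 30%.
Total: 6.3% + 30% = 36.3%.
Rounded: 36.30%.

36.30%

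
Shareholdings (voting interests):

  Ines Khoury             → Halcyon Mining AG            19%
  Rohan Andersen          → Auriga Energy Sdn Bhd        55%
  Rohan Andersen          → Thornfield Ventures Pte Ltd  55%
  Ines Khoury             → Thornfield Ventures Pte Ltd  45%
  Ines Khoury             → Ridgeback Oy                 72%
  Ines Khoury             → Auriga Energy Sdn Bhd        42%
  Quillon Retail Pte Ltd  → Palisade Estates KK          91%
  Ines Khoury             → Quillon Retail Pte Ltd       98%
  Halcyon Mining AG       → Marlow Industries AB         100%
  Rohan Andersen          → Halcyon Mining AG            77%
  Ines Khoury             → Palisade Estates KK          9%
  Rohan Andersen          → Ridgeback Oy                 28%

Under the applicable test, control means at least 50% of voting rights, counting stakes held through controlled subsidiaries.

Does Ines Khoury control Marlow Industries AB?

No

Ines holds 72% of Ridgeback, so Ines controls Ridgeback.
Ines holds 98% of Quillon, so Ines controls Quillon.
Quillon and Ines together hold 91% + 9% = 100% of Palisade, so Ines controls Palisade.
Neither Ines nor any entity Ines controls holds any voting interest in Marlow.
So Ines does not control Marlow.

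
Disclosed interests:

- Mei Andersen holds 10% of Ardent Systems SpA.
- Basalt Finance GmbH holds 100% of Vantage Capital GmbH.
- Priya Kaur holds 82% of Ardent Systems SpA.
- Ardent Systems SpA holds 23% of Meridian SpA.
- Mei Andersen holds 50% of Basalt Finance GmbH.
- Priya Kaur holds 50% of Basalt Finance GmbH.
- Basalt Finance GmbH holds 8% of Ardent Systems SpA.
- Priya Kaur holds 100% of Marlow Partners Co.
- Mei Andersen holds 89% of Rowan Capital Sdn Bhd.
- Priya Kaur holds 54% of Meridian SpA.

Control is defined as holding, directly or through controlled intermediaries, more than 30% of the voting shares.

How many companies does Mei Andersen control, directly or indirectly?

Mei holds 50% of Basalt, so Mei controls Basalt.
Mei holds 89% of Rowan, so Mei controls Rowan.
Basalt holds 100% of Vantage, so Mei controls Vantage.
No other company's threshold is met.
Mei controls 3 companies.

3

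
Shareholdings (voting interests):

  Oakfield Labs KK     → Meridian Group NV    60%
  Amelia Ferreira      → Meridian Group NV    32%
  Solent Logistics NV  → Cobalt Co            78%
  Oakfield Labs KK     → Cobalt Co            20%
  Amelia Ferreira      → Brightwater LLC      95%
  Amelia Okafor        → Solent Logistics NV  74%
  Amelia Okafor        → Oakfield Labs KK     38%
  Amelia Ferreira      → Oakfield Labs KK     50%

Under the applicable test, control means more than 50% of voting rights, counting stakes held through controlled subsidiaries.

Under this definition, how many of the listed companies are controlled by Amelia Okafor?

Amelia Okafor holds 74% of Solent, so Amelia Okafor controls Solent.
Solent holds 78% of Cobalt, so Amelia Okafor controls Cobalt.
No other company's threshold is met.
Amelia Okafor controls 2 companies.

2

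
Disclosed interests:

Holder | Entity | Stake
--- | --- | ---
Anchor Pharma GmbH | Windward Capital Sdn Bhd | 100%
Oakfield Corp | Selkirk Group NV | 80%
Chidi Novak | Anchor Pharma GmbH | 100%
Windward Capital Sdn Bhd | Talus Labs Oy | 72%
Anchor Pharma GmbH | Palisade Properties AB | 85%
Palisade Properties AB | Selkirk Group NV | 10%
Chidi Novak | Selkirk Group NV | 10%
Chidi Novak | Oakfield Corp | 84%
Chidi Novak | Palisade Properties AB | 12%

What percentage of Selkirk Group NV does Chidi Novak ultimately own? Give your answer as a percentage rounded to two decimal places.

86.90%

Chidi reaches Selkirk along 4 paths.
Direct stake: 10% = 10%.
Via Palisade: 12% × 10% = 1.2%.
Via Anchor → Palisade: 100% × 85% × 10% = 8.5%.
Via Oakfield: 84% × 80% = 67.2%.
Total: 10% + 1.2% + 8.5% + 67.2% = 86.9%.
Rounded: 86.90%.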